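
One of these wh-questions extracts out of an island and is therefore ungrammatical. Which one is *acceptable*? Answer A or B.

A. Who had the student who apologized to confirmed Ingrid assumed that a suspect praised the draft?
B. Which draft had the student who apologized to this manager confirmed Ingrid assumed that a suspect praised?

In A, the wh-phrase is extracted from inside a complex-NP island (relative clause) (introduced by "who"), which blocks movement.
In B, the extraction path crosses only that-complement boundaries, which are transparent.
So B is grammatical.

B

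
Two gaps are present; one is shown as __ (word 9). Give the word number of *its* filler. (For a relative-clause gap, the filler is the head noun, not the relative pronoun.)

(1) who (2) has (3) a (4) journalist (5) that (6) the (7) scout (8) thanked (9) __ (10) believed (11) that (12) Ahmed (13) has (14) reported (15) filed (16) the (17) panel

4

The marked gap is inside the relative clause, the direct object of "thanked".
Its filler is the head noun "journalist" (via "that"), at word 4.
(The other dependency links word 1 to a gap after word 14.)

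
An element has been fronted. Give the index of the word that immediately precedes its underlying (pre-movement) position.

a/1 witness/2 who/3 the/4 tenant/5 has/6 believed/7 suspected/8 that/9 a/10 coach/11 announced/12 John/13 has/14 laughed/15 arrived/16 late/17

The displaced element is "a witness" (word 2).
It is linked across 1 clause boundary (Ø).
It functions as the subject of "suspected", so the gap sits immediately after word 7 ("believed").
Base order: The tenant has believed that a witness suspected that a coach announced John has laughed.

7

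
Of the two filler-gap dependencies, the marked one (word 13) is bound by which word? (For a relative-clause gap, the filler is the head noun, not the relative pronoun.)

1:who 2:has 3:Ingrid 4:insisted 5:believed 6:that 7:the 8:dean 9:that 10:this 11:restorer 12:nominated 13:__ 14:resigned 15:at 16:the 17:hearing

8

The marked gap is inside the relative clause, the direct object of "nominated".
Its filler is the head noun "dean" (via "that"), at word 8.
(The other dependency links word 1 to a gap after word 4.)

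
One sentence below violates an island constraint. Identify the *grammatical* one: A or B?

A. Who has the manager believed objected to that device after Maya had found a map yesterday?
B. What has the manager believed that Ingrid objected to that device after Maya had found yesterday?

In B, the wh-phrase is extracted from inside an adjunct island (introduced by "after"), which blocks movement.
In A, the extraction path crosses only that-complement boundaries, which are transparent.
So A is grammatical.

A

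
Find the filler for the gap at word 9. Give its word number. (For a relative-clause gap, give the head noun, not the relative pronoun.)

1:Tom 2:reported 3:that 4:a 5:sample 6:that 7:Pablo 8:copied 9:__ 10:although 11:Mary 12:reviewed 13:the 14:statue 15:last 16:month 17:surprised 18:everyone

The gap at 9 is the object of "copied", inside a relative clause.
The relative pronoun is "that" (word 6); it is bound by the head noun immediately before it.
Its filler is the head noun "sample", at word 5.

5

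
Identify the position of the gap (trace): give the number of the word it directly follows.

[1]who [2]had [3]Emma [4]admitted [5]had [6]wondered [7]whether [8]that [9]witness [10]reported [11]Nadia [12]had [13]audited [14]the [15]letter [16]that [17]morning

The displaced element is "who" (word 1).
It is linked across 1 clause boundary (Ø).
It functions as the subject of "wondered", so the gap sits immediately after word 4 ("admitted").
Base order: Emma had admitted that who had wondered whether that witness reported Nadia had audited the letter that morning.

4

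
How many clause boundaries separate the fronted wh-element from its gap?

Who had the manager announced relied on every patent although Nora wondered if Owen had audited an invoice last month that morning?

"who" is extracted from the subject of "relied".
Boundaries crossed, outermost first: [Ø] — 1 in total.

1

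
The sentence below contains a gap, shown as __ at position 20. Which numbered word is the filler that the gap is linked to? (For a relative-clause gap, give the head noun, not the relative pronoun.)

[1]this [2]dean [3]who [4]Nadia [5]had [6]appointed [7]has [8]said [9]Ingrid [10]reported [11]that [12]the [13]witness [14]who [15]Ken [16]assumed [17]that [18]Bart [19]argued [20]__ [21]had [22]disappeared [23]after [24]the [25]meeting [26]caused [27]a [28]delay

13

The gap at 20 is the subject of "disappeared", inside a relative clause.
The relative pronoun is "who" (word 14); it is bound by the head noun immediately before it.
Its filler is the head noun "witness", at word 13.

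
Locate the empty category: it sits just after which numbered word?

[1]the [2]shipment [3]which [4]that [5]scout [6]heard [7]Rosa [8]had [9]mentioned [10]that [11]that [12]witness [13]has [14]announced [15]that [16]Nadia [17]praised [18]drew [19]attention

The displaced element is "the shipment" (word 2).
It is linked across 3 clause boundaries (Ø → that → that).
It functions as the direct object of "praised", so the gap sits immediately after word 17 ("praised").
Base order: That scout heard Rosa had mentioned that that witness has announced that Nadia praised the shipment.

17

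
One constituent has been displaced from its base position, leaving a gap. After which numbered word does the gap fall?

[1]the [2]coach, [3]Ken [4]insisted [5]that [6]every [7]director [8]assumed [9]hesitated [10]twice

8

The displaced element is "the coach" (word 2).
It is linked across 2 clause boundaries (that → Ø).
It functions as the subject of "hesitated", so the gap sits immediately after word 8 ("assumed").
Base order: Ken insisted that every director assumed that the coach hesitated twice.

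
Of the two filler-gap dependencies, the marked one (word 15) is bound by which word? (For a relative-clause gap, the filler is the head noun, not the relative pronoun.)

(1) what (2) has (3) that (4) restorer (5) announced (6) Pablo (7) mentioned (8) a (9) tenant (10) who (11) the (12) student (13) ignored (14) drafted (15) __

1

The marked gap is the direct object of "drafted".
Its filler is the fronted wh-phrase "what", at word 1.
(The other dependency links word 9 to a gap after word 13.)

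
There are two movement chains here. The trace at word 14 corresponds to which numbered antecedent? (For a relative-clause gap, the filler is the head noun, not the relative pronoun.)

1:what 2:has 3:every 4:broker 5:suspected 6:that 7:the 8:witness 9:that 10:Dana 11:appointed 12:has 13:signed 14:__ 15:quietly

1

The marked gap is the direct object of "signed".
Its filler is the fronted wh-phrase "what", at word 1.
(The other dependency links word 8 to a gap after word 11.)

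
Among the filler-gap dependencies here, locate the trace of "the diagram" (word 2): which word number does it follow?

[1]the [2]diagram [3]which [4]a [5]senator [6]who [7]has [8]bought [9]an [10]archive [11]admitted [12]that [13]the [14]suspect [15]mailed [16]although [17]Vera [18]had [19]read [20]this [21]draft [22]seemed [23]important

The displaced element is "the diagram" (word 2).
It is linked across 1 clause boundary (that).
It functions as the direct object of "mailed", so the gap sits immediately after word 15 ("mailed").
Base order: A senator who has bought an archive admitted that the suspect mailed the diagram although Vera had read this draft.

15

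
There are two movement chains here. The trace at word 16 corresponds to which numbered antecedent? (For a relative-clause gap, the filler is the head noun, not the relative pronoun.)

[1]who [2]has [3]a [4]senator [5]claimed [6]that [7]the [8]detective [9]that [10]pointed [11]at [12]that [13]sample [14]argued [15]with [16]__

The marked gap is the object of the preposition "with" of "argued".
Its filler is the fronted wh-phrase "who", at word 1.
(The other dependency links word 8 to a gap after word 9.)

1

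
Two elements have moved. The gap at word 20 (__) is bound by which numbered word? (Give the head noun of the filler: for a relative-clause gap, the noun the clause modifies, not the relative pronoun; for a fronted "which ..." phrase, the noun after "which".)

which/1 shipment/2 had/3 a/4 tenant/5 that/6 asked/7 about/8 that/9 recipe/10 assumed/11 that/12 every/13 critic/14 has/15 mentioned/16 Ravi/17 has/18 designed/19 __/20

The marked gap is the direct object of "designed".
Its filler is the fronted wh-phrase "which shipment", at word 2.
(The other dependency links word 5 to a gap after word 6.)

2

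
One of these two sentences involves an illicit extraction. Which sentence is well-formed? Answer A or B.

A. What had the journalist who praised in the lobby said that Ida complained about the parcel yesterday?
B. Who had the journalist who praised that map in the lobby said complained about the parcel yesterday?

B

In A, the wh-phrase is extracted from inside a complex-NP island (relative clause) (introduced by "who"), which blocks movement.
In B, the extraction path crosses only that-complement boundaries, which are transparent.
So B is grammatical.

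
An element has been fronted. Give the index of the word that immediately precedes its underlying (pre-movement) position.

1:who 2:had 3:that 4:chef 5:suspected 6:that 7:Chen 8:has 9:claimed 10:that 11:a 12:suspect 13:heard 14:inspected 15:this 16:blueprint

13

The displaced element is "who" (word 1).
It is linked across 3 clause boundaries (that → that → Ø).
It functions as the subject of "inspected", so the gap sits immediately after word 13 ("heard").
Base order: That chef had suspected that Chen has claimed that a suspect heard who inspected this blueprint.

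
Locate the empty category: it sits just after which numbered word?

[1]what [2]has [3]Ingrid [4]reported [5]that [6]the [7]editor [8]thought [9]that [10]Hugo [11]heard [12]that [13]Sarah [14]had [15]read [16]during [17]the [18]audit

The displaced element is "what" (word 1).
It is linked across 3 clause boundaries (that → that → that).
It functions as the direct object of "read", so the gap sits immediately after word 15 ("read").
Base order: Ingrid has reported that the editor thought that Hugo heard that Sarah had read what during the audit.

15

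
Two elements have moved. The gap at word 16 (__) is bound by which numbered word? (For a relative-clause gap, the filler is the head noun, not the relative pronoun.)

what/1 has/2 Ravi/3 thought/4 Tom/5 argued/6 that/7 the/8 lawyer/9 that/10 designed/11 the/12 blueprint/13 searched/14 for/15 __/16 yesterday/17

The marked gap is the object of the preposition "for" of "searched".
Its filler is the fronted wh-phrase "what", at word 1.
(The other dependency links word 9 to a gap after word 10.)

1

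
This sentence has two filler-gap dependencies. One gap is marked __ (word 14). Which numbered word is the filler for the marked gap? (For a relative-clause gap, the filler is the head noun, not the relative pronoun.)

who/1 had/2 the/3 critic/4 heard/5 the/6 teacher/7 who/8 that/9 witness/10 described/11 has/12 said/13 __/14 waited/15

The marked gap is the subject of "waited".
Its filler is the fronted wh-phrase "who", at word 1.
(The other dependency links word 7 to a gap after word 11.)

1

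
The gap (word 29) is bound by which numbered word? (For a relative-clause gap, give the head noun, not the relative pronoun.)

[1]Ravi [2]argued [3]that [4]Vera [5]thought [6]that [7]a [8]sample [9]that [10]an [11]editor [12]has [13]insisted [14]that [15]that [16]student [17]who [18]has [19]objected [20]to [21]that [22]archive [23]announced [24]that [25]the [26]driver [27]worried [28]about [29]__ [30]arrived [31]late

8

The gap at 29 is the prepositional object of "worried", inside a relative clause.
The relative pronoun is "that" (word 9); it is bound by the head noun immediately before it.
Its filler is the head noun "sample", at word 8.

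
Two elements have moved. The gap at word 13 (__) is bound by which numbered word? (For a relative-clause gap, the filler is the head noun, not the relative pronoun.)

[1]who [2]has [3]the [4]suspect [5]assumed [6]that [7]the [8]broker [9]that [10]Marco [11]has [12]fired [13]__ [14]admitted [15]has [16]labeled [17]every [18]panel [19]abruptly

8

The marked gap is inside the relative clause, the direct object of "fired".
Its filler is the head noun "broker" (via "that"), at word 8.
(The other dependency links word 1 to a gap after word 14.)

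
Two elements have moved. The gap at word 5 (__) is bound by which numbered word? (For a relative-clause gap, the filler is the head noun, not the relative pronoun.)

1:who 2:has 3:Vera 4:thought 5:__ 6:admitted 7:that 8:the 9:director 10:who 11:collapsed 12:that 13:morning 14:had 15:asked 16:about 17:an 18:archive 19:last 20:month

1

The marked gap is the subject of "admitted".
Its filler is the fronted wh-phrase "who", at word 1.
(The other dependency links word 9 to a gap after word 10.)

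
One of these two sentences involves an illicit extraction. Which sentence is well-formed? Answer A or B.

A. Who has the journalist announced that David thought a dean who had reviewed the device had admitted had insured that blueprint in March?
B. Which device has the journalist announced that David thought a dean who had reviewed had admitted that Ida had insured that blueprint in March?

A

In B, the wh-phrase is extracted from inside a complex-NP island (relative clause) (introduced by "who"), which blocks movement.
In A, the extraction path crosses only that-complement boundaries, which are transparent.
So A is grammatical.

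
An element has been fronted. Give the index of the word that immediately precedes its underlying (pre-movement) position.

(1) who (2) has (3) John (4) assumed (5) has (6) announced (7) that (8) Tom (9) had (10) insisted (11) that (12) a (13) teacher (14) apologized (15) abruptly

The displaced element is "who" (word 1).
It is linked across 1 clause boundary (Ø).
It functions as the subject of "announced", so the gap sits immediately after word 4 ("assumed").
Base order: John has assumed who has announced that Tom had insisted that a teacher apologized abruptly.

4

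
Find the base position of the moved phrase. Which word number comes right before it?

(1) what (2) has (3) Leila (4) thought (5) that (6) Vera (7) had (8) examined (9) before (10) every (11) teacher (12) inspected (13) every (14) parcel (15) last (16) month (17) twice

The displaced element is "what" (word 1).
It is linked across 1 clause boundary (that).
It functions as the direct object of "examined", so the gap sits immediately after word 8 ("examined").
Base order: Leila has thought that Vera had examined what before every teacher inspected every parcel last month twice.

8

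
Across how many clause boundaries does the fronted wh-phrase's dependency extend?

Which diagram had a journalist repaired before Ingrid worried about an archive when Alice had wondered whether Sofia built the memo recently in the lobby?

"which diagram" originates inside the matrix clause — no clause boundary is crossed.

0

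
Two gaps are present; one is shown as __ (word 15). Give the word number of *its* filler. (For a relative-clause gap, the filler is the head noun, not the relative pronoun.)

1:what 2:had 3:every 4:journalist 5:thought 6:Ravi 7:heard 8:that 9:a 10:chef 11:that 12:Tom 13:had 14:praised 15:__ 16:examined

10

The marked gap is inside the relative clause, the direct object of "praised".
Its filler is the head noun "chef" (via "that"), at word 10.
(The other dependency links word 1 to a gap after word 16.)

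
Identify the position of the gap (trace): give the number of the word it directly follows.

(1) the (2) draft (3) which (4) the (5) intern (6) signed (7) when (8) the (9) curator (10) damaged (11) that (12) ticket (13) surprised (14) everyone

6

The displaced element is "the draft" (word 2).
It functions as the direct object of "signed", so the gap sits immediately after word 6 ("signed").
Base order: The intern signed the draft when the curator damaged that ticket.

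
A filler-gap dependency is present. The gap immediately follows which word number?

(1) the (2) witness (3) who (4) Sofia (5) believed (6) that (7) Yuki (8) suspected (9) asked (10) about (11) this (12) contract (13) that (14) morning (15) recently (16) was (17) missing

The displaced element is "the witness" (word 2).
It is linked across 2 clause boundaries (that → Ø).
It functions as the subject of "asked", so the gap sits immediately after word 8 ("suspected").
Base order: Sofia believed that Yuki suspected that the witness asked about this contract that morning recently.

8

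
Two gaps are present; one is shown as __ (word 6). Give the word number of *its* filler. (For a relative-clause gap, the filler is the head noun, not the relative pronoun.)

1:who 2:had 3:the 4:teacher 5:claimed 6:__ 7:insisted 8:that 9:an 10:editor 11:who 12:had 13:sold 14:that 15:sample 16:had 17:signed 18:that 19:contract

1

The marked gap is the subject of "insisted".
Its filler is the fronted wh-phrase "who", at word 1.
(The other dependency links word 10 to a gap after word 11.)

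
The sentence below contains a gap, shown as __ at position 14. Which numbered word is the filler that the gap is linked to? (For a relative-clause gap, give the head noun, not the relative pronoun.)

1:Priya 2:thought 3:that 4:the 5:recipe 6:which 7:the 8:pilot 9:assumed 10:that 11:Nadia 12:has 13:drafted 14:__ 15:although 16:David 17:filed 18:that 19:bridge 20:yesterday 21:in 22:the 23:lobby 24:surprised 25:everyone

The gap at 14 is the object of "drafted", inside a relative clause.
The relative pronoun is "which" (word 6); it is bound by the head noun immediately before it.
Its filler is the head noun "recipe", at word 5.

5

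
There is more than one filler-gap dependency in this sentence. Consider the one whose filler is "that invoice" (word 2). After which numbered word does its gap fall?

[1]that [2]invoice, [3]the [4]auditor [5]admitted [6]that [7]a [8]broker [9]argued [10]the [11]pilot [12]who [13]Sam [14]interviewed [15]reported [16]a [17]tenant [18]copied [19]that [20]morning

The displaced element is "that invoice" (word 2).
It is linked across 3 clause boundaries (that → Ø → Ø).
It functions as the direct object of "copied", so the gap sits immediately after word 18 ("copied").
Base order: The auditor admitted that a broker argued the pilot who Sam interviewed reported a tenant copied that invoice that morning.

18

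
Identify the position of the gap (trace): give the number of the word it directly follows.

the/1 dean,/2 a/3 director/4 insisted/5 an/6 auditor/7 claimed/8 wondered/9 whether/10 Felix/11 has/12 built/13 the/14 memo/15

The displaced element is "the dean" (word 2).
It is linked across 2 clause boundaries (Ø → Ø).
It functions as the subject of "wondered", so the gap sits immediately after word 8 ("claimed").
Base order: A director insisted an auditor claimed that the dean wondered whether Felix has built the memo.

8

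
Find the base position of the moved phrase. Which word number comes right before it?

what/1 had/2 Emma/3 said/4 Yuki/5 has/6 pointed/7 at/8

8

The displaced element is "what" (word 1).
It is linked across 1 clause boundary (Ø).
It functions as the object of the preposition "at" of "pointed", so the gap sits immediately after word 8 ("at").
Base order: Emma had said Yuki has pointed at what.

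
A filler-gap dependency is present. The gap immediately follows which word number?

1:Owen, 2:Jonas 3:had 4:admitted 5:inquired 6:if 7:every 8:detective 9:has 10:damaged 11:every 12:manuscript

4

The displaced element is "Owen" (word 1).
It is linked across 1 clause boundary (Ø).
It functions as the subject of "inquired", so the gap sits immediately after word 4 ("admitted").
Base order: Jonas had admitted Owen inquired if every detective has damaged every manuscript.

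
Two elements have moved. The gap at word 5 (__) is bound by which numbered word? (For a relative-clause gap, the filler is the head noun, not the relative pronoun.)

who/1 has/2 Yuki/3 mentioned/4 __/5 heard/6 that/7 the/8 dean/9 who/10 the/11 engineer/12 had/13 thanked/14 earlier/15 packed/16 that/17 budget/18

1

The marked gap is the subject of "heard".
Its filler is the fronted wh-phrase "who", at word 1.
(The other dependency links word 9 to a gap after word 14.)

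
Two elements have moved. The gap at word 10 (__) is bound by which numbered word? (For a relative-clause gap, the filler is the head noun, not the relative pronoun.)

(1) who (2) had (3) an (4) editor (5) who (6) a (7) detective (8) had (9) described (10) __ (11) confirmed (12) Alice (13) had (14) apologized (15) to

The marked gap is inside the relative clause, the direct object of "described".
Its filler is the head noun "editor" (via "who"), at word 4.
(The other dependency links word 1 to a gap after word 15.)

4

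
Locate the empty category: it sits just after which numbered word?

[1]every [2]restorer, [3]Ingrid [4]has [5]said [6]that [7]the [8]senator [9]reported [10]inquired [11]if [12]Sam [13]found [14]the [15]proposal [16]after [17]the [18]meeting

9

The displaced element is "every restorer" (word 2).
It is linked across 2 clause boundaries (that → Ø).
It functions as the subject of "inquired", so the gap sits immediately after word 9 ("reported").
Base order: Ingrid has said that the senator reported that every restorer inquired if Sam found the proposal after the meeting.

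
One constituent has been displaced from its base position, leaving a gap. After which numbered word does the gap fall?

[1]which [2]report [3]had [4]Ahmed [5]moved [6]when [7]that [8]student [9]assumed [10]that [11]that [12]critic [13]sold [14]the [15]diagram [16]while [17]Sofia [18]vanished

The displaced element is "which report" (word 2).
It functions as the direct object of "moved", so the gap sits immediately after word 5 ("moved").
Base order: Ahmed had moved which report when that student assumed that that critic sold the diagram while Sofia vanished.

5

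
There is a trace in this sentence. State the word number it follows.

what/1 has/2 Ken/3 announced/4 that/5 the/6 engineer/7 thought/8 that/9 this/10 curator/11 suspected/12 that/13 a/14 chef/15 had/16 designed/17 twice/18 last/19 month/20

The displaced element is "what" (word 1).
It is linked across 3 clause boundaries (that → that → that).
It functions as the direct object of "designed", so the gap sits immediately after word 17 ("designed").
Base order: Ken has announced that the engineer thought that this curator suspected that a chef had designed what twice last month.

17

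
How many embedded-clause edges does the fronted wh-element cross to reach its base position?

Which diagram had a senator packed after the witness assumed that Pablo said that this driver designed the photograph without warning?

"which diagram" originates inside the matrix clause — no clause boundary is crossed.

0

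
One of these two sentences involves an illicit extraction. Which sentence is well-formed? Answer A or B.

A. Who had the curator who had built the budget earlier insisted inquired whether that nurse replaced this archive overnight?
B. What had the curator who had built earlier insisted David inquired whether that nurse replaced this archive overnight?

A

In B, the wh-phrase is extracted from inside a complex-NP island (relative clause) (introduced by "who"), which blocks movement.
In A, the extraction path crosses only that-complement boundaries, which are transparent.
So A is grammatical.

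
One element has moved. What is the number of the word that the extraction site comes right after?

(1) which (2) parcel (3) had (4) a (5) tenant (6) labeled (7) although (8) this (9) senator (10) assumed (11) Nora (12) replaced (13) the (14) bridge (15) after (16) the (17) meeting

The displaced element is "which parcel" (word 2).
It functions as the direct object of "labeled", so the gap sits immediately after word 6 ("labeled").
Base order: A tenant had labeled which parcel although this senator assumed Nora replaced the bridge after the meeting.

6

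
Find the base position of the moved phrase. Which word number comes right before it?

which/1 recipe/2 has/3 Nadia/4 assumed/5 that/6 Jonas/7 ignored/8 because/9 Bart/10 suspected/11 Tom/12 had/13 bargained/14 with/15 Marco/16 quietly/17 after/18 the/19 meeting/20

8

The displaced element is "which recipe" (word 2).
It is linked across 1 clause boundary (that).
It functions as the direct object of "ignored", so the gap sits immediately after word 8 ("ignored").
Base order: Nadia has assumed that Jonas ignored which recipe because Bart suspected Tom had bargained with Marco quietly after the meeting.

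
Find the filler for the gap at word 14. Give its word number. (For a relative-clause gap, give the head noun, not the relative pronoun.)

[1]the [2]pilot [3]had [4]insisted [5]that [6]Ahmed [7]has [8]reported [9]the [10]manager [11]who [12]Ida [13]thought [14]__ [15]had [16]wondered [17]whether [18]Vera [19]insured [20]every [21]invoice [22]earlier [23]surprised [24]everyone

The gap at 14 is the subject of "wondered", inside a relative clause.
The relative pronoun is "who" (word 11); it is bound by the head noun immediately before it.
Its filler is the head noun "manager", at word 10.

10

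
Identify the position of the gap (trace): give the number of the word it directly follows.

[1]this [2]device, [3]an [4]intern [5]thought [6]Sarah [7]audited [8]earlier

7

The displaced element is "this device" (word 2).
It is linked across 1 clause boundary (Ø).
It functions as the direct object of "audited", so the gap sits immediately after word 7 ("audited").
Base order: An intern thought Sarah audited this device earlier.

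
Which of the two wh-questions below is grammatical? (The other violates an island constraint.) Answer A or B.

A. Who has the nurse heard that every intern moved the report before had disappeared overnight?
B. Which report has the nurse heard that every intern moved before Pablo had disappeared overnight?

B

In A, the wh-phrase is extracted from inside an adjunct island (introduced by "before"), which blocks movement.
In B, the extraction path crosses only that-complement boundaries, which are transparent.
So B is grammatical.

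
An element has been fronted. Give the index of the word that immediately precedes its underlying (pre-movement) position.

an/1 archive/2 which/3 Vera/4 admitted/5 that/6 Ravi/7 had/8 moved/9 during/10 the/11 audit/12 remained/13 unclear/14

9

The displaced element is "an archive" (word 2).
It is linked across 1 clause boundary (that).
It functions as the direct object of "moved", so the gap sits immediately after word 9 ("moved").
Base order: Vera admitted that Ravi had moved an archive during the audit.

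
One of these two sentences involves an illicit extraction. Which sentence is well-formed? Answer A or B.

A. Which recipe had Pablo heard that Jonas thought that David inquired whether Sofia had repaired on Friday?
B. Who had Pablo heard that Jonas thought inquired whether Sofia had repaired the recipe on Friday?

In A, the wh-phrase is extracted from inside a wh-island (introduced by "whether"), which blocks movement.
In B, the extraction path crosses only that-complement boundaries, which are transparent.
So B is grammatical.

B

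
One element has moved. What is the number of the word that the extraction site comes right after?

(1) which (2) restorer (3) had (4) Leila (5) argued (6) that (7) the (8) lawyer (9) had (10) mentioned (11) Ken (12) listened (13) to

The displaced element is "which restorer" (word 2).
It is linked across 2 clause boundaries (that → Ø).
It functions as the object of the preposition "to" of "listened", so the gap sits immediately after word 13 ("to").
Base order: Leila had argued that the lawyer had mentioned Ken listened to which restorer.

13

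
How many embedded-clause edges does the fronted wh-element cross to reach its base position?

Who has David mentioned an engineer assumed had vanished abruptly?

"who" is extracted from the subject of "vanished".
Boundaries crossed, outermost first: [Ø], [Ø] — 2 in total.

2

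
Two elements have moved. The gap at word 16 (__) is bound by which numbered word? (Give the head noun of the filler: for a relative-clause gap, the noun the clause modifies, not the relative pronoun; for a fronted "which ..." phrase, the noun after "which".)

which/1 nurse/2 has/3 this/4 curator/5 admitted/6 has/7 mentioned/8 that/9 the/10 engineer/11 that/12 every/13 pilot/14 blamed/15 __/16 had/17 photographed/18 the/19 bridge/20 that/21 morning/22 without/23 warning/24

The marked gap is inside the relative clause, the direct object of "blamed".
Its filler is the head noun "engineer" (via "that"), at word 11.
(The other dependency links word 2 to a gap after word 6.)

11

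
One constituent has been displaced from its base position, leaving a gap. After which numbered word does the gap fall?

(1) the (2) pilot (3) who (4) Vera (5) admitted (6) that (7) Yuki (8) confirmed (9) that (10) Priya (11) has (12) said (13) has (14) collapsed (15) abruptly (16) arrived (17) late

12

The displaced element is "the pilot" (word 2).
It is linked across 3 clause boundaries (that → that → Ø).
It functions as the subject of "collapsed", so the gap sits immediately after word 12 ("said").
Base order: Vera admitted that Yuki confirmed that Priya has said the pilot has collapsed abruptly.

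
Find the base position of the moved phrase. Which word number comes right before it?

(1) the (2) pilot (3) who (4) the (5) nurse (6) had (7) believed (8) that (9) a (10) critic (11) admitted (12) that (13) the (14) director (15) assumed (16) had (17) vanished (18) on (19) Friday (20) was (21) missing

The displaced element is "the pilot" (word 2).
It is linked across 3 clause boundaries (that → that → Ø).
It functions as the subject of "vanished", so the gap sits immediately after word 15 ("assumed").
Base order: The nurse had believed that a critic admitted that the director assumed that the pilot had vanished on Friday.

15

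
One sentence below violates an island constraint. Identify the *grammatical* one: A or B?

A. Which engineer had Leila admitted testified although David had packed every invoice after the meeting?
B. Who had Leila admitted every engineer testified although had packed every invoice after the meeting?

A

In B, the wh-phrase is extracted from inside an adjunct island (introduced by "although"), which blocks movement.
In A, the extraction path crosses only that-complement boundaries, which are transparent.
So A is grammatical.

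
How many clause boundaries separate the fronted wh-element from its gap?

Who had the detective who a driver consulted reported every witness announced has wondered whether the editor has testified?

2

"who" is extracted from the subject of "wondered".
Boundaries crossed, outermost first: [Ø], [Ø] — 2 in total.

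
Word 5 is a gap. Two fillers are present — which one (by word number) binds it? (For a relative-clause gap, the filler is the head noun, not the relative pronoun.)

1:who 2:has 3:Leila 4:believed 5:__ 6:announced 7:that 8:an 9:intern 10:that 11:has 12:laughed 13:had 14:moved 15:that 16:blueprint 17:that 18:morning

1

The marked gap is the subject of "announced".
Its filler is the fronted wh-phrase "who", at word 1.
(The other dependency links word 9 to a gap after word 10.)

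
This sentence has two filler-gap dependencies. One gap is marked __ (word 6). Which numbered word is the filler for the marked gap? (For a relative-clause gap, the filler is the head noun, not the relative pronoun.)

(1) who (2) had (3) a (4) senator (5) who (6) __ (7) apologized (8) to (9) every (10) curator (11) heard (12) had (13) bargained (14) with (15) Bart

The marked gap is inside the relative clause, the subject of "apologized".
Its filler is the head noun "senator" (via "who"), at word 4.
(The other dependency links word 1 to a gap after word 11.)

4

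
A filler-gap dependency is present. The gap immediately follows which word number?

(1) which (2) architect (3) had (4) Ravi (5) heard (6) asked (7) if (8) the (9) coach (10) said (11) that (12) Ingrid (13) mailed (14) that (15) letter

The displaced element is "which architect" (word 2).
It is linked across 1 clause boundary (Ø).
It functions as the subject of "asked", so the gap sits immediately after word 5 ("heard").
Base order: Ravi had heard which architect asked if the coach said that Ingrid mailed that letter.

5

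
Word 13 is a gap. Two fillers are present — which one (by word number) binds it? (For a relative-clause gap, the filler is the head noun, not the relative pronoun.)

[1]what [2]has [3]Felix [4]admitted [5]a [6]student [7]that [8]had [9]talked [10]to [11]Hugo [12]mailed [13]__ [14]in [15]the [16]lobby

1

The marked gap is the direct object of "mailed".
Its filler is the fronted wh-phrase "what", at word 1.
(The other dependency links word 6 to a gap after word 7.)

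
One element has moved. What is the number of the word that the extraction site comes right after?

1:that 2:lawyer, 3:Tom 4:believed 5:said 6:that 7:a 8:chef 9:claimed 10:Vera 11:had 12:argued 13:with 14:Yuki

4

The displaced element is "that lawyer" (word 2).
It is linked across 1 clause boundary (Ø).
It functions as the subject of "said", so the gap sits immediately after word 4 ("believed").
Base order: Tom believed that that lawyer said that a chef claimed Vera had argued with Yuki.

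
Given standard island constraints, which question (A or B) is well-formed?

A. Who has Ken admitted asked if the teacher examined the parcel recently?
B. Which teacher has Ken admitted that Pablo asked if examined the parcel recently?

In B, the wh-phrase is extracted from inside a wh-island (introduced by "if"), which blocks movement.
In A, the extraction path crosses only that-complement boundaries, which are transparent.
So A is grammatical.

A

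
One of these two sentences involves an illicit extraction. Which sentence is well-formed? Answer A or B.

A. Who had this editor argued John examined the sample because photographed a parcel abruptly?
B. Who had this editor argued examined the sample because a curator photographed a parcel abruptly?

In A, the wh-phrase is extracted from inside an adjunct island (introduced by "because"), which blocks movement.
In B, the extraction path crosses only that-complement boundaries, which are transparent.
So B is grammatical.

B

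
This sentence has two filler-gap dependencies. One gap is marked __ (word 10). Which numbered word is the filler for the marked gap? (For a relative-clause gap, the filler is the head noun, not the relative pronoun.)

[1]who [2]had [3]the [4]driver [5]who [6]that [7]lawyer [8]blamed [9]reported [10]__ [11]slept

1

The marked gap is the subject of "slept".
Its filler is the fronted wh-phrase "who", at word 1.
(The other dependency links word 4 to a gap after word 8.)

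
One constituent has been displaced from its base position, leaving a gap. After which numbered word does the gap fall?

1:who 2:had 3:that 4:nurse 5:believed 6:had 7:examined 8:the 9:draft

The displaced element is "who" (word 1).
It is linked across 1 clause boundary (Ø).
It functions as the subject of "examined", so the gap sits immediately after word 5 ("believed").
Base order: That nurse had believed that who had examined the draft.

5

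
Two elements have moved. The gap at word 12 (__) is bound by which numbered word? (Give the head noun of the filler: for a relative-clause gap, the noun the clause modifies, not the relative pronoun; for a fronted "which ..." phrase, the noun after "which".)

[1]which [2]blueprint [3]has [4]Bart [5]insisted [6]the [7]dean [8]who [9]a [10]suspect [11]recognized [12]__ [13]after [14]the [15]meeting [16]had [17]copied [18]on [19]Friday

7

The marked gap is inside the relative clause, the direct object of "recognized".
Its filler is the head noun "dean" (via "who"), at word 7.
(The other dependency links word 2 to a gap after word 17.)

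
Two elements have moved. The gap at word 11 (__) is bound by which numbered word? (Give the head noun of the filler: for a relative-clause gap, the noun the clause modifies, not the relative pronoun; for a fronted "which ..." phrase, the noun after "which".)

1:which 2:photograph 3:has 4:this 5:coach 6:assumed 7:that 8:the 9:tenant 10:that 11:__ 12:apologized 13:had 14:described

The marked gap is inside the relative clause, the subject of "apologized".
Its filler is the head noun "tenant" (via "that"), at word 9.
(The other dependency links word 2 to a gap after word 14.)

9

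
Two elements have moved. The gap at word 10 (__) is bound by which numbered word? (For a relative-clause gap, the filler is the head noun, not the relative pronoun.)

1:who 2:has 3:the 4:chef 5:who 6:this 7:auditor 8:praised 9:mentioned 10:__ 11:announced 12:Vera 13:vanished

The marked gap is the subject of "announced".
Its filler is the fronted wh-phrase "who", at word 1.
(The other dependency links word 4 to a gap after word 8.)

1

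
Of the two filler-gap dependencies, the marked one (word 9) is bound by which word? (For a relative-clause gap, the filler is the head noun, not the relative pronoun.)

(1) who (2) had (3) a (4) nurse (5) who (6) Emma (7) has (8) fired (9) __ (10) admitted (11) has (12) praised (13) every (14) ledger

4

The marked gap is inside the relative clause, the direct object of "fired".
Its filler is the head noun "nurse" (via "who"), at word 4.
(The other dependency links word 1 to a gap after word 10.)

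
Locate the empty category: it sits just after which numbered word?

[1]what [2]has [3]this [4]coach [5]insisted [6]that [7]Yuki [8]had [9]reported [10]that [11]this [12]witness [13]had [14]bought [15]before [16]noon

14

The displaced element is "what" (word 1).
It is linked across 2 clause boundaries (that → that).
It functions as the direct object of "bought", so the gap sits immediately after word 14 ("bought").
Base order: This coach has insisted that Yuki had reported that this witness had bought what before noon.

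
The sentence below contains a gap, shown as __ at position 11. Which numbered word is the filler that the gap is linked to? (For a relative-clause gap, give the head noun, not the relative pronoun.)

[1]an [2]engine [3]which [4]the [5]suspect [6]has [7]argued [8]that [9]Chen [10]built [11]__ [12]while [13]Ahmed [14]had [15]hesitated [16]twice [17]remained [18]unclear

The gap at 11 is the object of "built", inside a relative clause.
The relative pronoun is "which" (word 3); it is bound by the head noun immediately before it.
Its filler is the head noun "engine", at word 2.

2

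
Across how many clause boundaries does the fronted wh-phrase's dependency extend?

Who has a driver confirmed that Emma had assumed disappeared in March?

2

"who" is extracted from the subject of "disappeared".
Boundaries crossed, outermost first: [that], [Ø] — 2 in total.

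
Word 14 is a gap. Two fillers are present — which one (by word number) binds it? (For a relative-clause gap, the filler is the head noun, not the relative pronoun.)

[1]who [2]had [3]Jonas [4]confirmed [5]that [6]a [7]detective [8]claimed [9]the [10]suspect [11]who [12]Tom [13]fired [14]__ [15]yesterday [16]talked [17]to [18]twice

10

The marked gap is inside the relative clause, the direct object of "fired".
Its filler is the head noun "suspect" (via "who"), at word 10.
(The other dependency links word 1 to a gap after word 17.)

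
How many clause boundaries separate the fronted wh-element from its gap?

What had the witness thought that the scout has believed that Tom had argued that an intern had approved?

"what" is extracted from the object of "approved".
Boundaries crossed, outermost first: [that], [that], [that] — 3 in total.

3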